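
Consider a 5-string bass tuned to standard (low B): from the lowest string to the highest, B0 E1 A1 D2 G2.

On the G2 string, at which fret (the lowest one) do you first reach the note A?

2

From G2, count semitones up the chromatic scale until reaching A: G–G#–A — 2 steps.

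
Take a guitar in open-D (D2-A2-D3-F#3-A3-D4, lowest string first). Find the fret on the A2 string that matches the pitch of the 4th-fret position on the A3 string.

16

Fret 4 on A3 is MIDI 57 + 4 = 61 (C#4). On the A2 string (open MIDI 45), that pitch is 61 − 45 = fret 16.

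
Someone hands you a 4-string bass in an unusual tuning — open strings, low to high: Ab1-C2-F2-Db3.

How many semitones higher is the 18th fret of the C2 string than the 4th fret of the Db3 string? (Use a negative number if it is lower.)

C2 at fret 18 → Gb3 (MIDI 54); Db3 at fret 4 → F3 (MIDI 53).
54 − 53 = 1, so the two pitches are 1 semitone apart.

1 semitone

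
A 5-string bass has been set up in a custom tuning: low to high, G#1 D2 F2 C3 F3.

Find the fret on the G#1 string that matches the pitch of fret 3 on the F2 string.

F2 at fret 3 is F2 + 3 semitones = G#2.
The open G#1 string is 9 semitones below the open F2, so the same pitch on the G#1 string lies at fret 3 + 9 = 12.

12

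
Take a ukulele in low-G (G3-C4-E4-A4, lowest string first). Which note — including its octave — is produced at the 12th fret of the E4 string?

The open E4 string plus 12 semitones: E–F–F#–G–…–D–D#–E.
The walk passes from B into C once, so the octave number goes from 4 to 5.

E5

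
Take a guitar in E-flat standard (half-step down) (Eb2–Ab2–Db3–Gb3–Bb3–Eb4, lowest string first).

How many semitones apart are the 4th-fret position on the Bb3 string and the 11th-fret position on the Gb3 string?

Bb3 at fret 4 → D4 (MIDI 62); Gb3 at fret 11 → F4 (MIDI 65).
62 − 65 = -3, so the two pitches are 3 semitones apart, with F4 the higher.

3 semitones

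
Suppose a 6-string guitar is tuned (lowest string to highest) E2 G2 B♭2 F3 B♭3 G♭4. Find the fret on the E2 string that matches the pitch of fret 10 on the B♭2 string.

16

Fret 10 on B♭2 is MIDI 46 + 10 = 56 (A♭3). On the E2 string (open MIDI 40), that pitch is 56 − 40 = fret 16.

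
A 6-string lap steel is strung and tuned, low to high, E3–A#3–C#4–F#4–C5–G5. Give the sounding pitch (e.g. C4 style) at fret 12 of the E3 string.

E4

E3 is MIDI 52. Adding 12 gives 64, which is E4.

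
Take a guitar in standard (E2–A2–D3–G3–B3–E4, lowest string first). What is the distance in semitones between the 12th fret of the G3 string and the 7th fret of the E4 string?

G3 at fret 12 → G4 (MIDI 67); E4 at fret 7 → B4 (MIDI 71).
67 − 71 = -4, so the two pitches are 4 semitones apart, with B4 the higher.

4 semitones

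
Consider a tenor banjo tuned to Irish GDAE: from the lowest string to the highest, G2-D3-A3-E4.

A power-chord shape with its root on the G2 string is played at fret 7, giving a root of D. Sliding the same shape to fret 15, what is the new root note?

A♯

Moving from fret 7 to fret 15 shifts the root by 8 semitones.
D up 8 semitones is A♯.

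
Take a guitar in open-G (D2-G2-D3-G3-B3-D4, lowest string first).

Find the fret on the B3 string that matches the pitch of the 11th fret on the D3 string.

2

Fret 11 on D3 is MIDI 50 + 11 = 61 (C♯4). On the B3 string (open MIDI 59), that pitch is 61 − 59 = fret 2.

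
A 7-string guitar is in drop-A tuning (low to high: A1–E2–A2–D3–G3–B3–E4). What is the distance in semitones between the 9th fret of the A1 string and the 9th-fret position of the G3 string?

22 semitones

A1 at fret 9 → F♯2 (MIDI 42); G3 at fret 9 → E4 (MIDI 64).
42 − 64 = -22, so the two pitches are 22 semitones apart, with E4 the higher.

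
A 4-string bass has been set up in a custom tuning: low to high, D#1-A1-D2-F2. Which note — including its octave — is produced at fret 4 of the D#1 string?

G1

D#1 is MIDI 27. Adding 4 gives 31, which is G1.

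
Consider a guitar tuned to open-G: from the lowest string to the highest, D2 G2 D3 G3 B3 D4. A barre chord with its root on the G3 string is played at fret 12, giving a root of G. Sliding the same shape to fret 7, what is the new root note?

Moving from fret 12 to fret 7 shifts the root by -5 semitones.
G down 5 semitones is D.

D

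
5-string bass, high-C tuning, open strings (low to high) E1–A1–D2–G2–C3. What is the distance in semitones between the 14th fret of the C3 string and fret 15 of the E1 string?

19 semitones

C3 at fret 14 → D4 (MIDI 62); E1 at fret 15 → G2 (MIDI 43).
62 − 43 = 19, so the two pitches are 19 semitones apart, with D4 the higher.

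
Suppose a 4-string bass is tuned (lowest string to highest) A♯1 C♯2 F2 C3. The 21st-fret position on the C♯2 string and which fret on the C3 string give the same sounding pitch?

C♯2 at fret 21 is C♯2 + 21 semitones = A♯3.
The open C3 string is 11 semitones above the open C♯2, so the same pitch on the C3 string lies at fret 21 − 11 = 10.

10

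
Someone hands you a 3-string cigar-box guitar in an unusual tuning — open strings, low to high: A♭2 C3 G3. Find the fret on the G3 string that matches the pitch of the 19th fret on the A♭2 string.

8

Fret 19 on A♭2 is MIDI 44 + 19 = 63 (E♭4). On the G3 string (open MIDI 55), that pitch is 63 − 55 = fret 8.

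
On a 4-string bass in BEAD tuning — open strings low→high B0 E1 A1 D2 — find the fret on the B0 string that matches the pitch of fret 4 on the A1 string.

14

Fret 4 on A1 is MIDI 33 + 4 = 37 (C#2). On the B0 string (open MIDI 23), that pitch is 37 − 23 = fret 14.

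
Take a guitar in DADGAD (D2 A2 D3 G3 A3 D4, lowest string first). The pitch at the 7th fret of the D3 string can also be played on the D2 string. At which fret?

19

Fret 7 on D3 is MIDI 50 + 7 = 57 (A3). On the D2 string (open MIDI 38), that pitch is 57 − 38 = fret 19.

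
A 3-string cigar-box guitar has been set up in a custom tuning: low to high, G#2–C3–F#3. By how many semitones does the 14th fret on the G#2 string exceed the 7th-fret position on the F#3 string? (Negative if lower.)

G#2 at fret 14 → A#3 (MIDI 58); F#3 at fret 7 → C#4 (MIDI 61).
58 − 61 = -3, so the two pitches are 3 semitones apart.

-3 semitones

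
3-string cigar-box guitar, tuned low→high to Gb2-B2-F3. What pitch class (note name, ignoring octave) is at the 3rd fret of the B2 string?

The open B2 string plus 3 semitones: B–C–Db–D.

D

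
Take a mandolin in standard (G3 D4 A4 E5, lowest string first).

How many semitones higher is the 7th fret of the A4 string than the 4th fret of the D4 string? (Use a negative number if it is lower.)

A4 at fret 7 → E5 (MIDI 76); D4 at fret 4 → F#4 (MIDI 66).
76 − 66 = 10, so the two pitches are 10 semitones apart.

10 semitones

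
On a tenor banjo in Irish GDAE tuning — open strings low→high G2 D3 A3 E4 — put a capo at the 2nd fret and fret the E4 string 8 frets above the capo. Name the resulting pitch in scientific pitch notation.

D5

The capo raises the open E4 by 2 semitones to F♯4; fretting 8 more gives E4 + 2 + 8 = E4 + 10 semitones = D5.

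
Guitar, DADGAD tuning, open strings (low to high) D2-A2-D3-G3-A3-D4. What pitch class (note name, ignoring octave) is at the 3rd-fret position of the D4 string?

Each fret is one semitone, so D4 + 3 = F.

F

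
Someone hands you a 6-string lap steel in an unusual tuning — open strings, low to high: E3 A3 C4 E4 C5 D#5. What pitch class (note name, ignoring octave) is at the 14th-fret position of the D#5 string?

D#5 is MIDI 75. Adding 14 gives 89; 89 mod 12 = 5, i.e. F.

F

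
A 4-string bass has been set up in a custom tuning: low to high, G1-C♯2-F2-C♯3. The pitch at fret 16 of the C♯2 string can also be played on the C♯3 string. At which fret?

4

C♯2 at fret 16 is C♯2 + 16 semitones = F3.
The open C♯3 string is 12 semitones above the open C♯2, so the same pitch on the C♯3 string lies at fret 16 − 12 = 4.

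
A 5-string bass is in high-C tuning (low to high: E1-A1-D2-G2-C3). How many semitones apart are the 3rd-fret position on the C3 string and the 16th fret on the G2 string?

8 semitones

C3 at fret 3 → D#3 (MIDI 51); G2 at fret 16 → B3 (MIDI 59).
51 − 59 = -8, so the two pitches are 8 semitones apart, with B3 the higher.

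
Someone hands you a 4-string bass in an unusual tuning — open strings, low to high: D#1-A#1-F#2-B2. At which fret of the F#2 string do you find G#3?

14

G#3 is 14 semitones above the open F#2 (F#–G–G#–A–…–F#–G–G#), so it sits at fret 14.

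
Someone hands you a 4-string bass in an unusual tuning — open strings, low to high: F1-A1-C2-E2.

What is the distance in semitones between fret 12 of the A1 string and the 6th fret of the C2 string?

3 semitones

A1 at fret 12 → A2 (MIDI 45); C2 at fret 6 → F#2 (MIDI 42).
45 − 42 = 3, so the two pitches are 3 semitones apart, with A2 the higher.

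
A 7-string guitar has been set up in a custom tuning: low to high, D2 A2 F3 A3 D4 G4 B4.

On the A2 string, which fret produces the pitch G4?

22

G4 is 22 semitones above the open A2 (A–Bb–B–C–…–F–Gb–G), so it sits at fret 22.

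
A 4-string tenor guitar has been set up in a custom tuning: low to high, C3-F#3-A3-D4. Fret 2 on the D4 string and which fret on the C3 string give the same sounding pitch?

16

Fret 2 on D4 is MIDI 62 + 2 = 64 (E4). On the C3 string (open MIDI 48), that pitch is 64 − 48 = fret 16.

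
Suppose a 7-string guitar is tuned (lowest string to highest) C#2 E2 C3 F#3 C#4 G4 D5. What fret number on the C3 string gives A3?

A3 is 9 semitones above the open C3 (C–C#–D–D#–E–F–F#–G–G#–A), so it sits at fret 9.

9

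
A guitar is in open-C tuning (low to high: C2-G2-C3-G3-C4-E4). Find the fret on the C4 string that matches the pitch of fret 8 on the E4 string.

Fret 8 on E4 is MIDI 64 + 8 = 72 (C5). On the C4 string (open MIDI 60), that pitch is 72 − 60 = fret 12.

12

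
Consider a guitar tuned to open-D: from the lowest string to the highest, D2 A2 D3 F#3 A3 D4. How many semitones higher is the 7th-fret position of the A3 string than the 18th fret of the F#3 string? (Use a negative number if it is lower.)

A3 at fret 7 → E4 (MIDI 64); F#3 at fret 18 → C5 (MIDI 72).
64 − 72 = -8, so the two pitches are 8 semitones apart.

-8 semitones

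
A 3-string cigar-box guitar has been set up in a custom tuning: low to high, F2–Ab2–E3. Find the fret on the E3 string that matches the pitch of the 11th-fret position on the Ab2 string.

3

Ab2 at fret 11 is Ab2 + 11 semitones = G3.
The open E3 string is 8 semitones above the open Ab2, so the same pitch on the E3 string lies at fret 11 − 8 = 3.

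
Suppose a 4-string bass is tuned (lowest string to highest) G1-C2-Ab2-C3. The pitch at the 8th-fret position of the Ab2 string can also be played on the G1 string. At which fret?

Fret 8 on Ab2 is MIDI 44 + 8 = 52 (E3). On the G1 string (open MIDI 31), that pitch is 52 − 31 = fret 21.

21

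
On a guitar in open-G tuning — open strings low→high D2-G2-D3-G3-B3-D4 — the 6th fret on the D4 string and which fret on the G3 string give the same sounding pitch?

13

Fret 6 on D4 is MIDI 62 + 6 = 68 (G#4). On the G3 string (open MIDI 55), that pitch is 68 − 55 = fret 13.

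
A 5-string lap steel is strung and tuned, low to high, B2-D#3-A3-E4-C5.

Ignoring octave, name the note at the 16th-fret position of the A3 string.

C#

Each fret is one semitone, so A3 + 16 = C#.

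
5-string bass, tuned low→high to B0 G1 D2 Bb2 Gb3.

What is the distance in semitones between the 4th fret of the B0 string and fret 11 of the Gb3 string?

38 semitones

B0 at fret 4 → Eb1 (MIDI 27); Gb3 at fret 11 → F4 (MIDI 65).
27 − 65 = -38, so the two pitches are 38 semitones apart, with F4 the higher.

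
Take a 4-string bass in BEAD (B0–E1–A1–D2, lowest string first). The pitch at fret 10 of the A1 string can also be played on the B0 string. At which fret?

20

Fret 10 on A1 is MIDI 33 + 10 = 43 (G2). On the B0 string (open MIDI 23), that pitch is 43 − 23 = fret 20.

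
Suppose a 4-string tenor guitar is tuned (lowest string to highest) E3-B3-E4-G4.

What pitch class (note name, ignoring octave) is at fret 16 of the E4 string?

The open E4 string plus 16 semitones: E–F–F#–G–…–F#–G–G#.
(Equivalently spelled Ab.)

G#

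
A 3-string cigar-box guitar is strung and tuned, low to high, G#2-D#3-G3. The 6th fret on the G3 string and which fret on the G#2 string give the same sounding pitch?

G3 at fret 6 is G3 + 6 semitones = C#4.
The open G#2 string is 11 semitones below the open G3, so the same pitch on the G#2 string lies at fret 6 + 11 = 17.

17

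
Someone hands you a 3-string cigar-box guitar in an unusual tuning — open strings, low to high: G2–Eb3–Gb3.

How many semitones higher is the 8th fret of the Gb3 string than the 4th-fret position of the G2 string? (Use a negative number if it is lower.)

Gb3 at fret 8 → D4 (MIDI 62); G2 at fret 4 → B2 (MIDI 47).
62 − 47 = 15, so the two pitches are 15 semitones apart.

15 semitones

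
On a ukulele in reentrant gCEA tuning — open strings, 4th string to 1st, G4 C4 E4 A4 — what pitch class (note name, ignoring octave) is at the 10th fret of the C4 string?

The open C4 string plus 10 semitones: C–C#–D–D#–…–G#–A–A#.

A#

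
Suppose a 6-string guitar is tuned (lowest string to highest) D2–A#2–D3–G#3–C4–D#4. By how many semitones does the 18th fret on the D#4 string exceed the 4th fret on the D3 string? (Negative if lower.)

D#4 at fret 18 → A5 (MIDI 81); D3 at fret 4 → F#3 (MIDI 54).
81 − 54 = 27, so the two pitches are 27 semitones apart.

27 semitones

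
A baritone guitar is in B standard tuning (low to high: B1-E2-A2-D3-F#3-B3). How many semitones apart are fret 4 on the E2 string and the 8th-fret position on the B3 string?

E2 at fret 4 → G#2 (MIDI 44); B3 at fret 8 → G4 (MIDI 67).
44 − 67 = -23, so the two pitches are 23 semitones apart, with G4 the higher.

23 semitones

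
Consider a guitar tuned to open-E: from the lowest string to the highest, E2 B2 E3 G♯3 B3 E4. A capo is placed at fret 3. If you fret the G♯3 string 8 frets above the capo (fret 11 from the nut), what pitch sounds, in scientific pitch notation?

The capo raises the open G♯3 by 3 semitones to B3; fretting 8 more gives G♯3 + 3 + 8 = G♯3 + 11 semitones = G4.

G4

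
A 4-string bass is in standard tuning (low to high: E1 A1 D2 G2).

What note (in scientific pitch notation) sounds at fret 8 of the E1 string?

C2

E1 is MIDI 28. Adding 8 gives 36, which is C2.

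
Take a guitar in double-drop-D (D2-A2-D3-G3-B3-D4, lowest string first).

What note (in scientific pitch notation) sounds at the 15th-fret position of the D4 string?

F5

The open D4 string plus 15 semitones: D–D#–E–F–…–D#–E–F.
The walk passes from B into C once, so the octave number goes from 4 to 5.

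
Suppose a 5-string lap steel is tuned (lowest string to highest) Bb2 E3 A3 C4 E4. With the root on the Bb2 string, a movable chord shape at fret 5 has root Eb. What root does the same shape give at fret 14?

C

Moving from fret 5 to fret 14 shifts the root by 9 semitones.
Eb up 9 semitones is C.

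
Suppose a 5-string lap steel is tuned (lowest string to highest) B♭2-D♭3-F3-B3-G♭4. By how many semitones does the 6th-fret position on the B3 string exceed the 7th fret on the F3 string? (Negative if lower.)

5 semitones

B3 at fret 6 → F4 (MIDI 65); F3 at fret 7 → C4 (MIDI 60).
65 − 60 = 5, so the two pitches are 5 semitones apart.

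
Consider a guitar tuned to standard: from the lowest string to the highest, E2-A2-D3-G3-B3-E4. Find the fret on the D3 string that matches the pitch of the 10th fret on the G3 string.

15

Fret 10 on G3 is MIDI 55 + 10 = 65 (F4). On the D3 string (open MIDI 50), that pitch is 65 − 50 = fret 15.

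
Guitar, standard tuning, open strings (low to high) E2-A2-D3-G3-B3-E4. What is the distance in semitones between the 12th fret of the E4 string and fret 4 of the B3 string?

E4 at fret 12 → E5 (MIDI 76); B3 at fret 4 → D#4 (MIDI 63).
76 − 63 = 13, so the two pitches are 13 semitones apart, with E5 the higher.

13 semitones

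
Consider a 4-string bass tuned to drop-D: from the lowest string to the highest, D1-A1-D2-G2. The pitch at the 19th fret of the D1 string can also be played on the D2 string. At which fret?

D1 at fret 19 is D1 + 19 semitones = A2.
The open D2 string is 12 semitones above the open D1, so the same pitch on the D2 string lies at fret 19 − 12 = 7.

7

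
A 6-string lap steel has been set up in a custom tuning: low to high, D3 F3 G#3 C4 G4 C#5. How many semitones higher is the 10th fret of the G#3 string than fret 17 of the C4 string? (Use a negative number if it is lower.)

G#3 at fret 10 → F#4 (MIDI 66); C4 at fret 17 → F5 (MIDI 77).
66 − 77 = -11, so the two pitches are 11 semitones apart.

-11 semitones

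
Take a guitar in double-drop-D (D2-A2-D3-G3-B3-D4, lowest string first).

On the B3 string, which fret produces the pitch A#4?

11

A#4 is 11 semitones above the open B3 (B–C–C#–D–…–G#–A–A#), so it sits at fret 11.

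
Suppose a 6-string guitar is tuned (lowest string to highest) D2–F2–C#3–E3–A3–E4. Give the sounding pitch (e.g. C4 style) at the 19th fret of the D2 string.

The open D2 string plus 19 semitones: D–D#–E–F–…–G–G#–A.
The walk passes from B into C once, so the octave number goes from 2 to 3.

A3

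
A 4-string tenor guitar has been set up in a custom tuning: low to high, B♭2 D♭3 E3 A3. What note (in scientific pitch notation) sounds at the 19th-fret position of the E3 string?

B4

Each fret is one semitone, so E3 + 19 = B4.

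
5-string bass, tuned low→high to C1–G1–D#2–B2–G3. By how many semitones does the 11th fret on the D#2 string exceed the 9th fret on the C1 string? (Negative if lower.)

17 semitones

D#2 at fret 11 → D3 (MIDI 50); C1 at fret 9 → A1 (MIDI 33).
50 − 33 = 17, so the two pitches are 17 semitones apart.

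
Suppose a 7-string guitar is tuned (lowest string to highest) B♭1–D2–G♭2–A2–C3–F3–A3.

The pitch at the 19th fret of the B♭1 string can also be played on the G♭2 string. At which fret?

11

B♭1 at fret 19 is B♭1 + 19 semitones = F3.
The open G♭2 string is 8 semitones above the open B♭1, so the same pitch on the G♭2 string lies at fret 19 − 8 = 11.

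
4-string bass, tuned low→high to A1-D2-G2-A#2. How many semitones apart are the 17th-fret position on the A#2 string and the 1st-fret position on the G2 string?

19 semitones

A#2 at fret 17 → D#4 (MIDI 63); G2 at fret 1 → G#2 (MIDI 44).
63 − 44 = 19, so the two pitches are 19 semitones apart, with D#4 the higher.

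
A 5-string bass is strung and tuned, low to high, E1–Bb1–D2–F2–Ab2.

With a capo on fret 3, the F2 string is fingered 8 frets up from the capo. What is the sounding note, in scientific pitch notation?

E3

The capo raises the open F2 by 3 semitones to Ab2; fretting 8 more gives F2 + 3 + 8 = F2 + 11 semitones = E3.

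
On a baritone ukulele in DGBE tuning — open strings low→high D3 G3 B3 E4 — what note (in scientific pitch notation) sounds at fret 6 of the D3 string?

G♯3

Each fret is one semitone, so D3 + 6 = G♯3.
(Equivalently spelled A♭3.)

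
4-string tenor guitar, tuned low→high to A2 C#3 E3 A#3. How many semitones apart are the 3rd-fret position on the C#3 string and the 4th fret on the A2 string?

C#3 at fret 3 → E3 (MIDI 52); A2 at fret 4 → C#3 (MIDI 49).
52 − 49 = 3, so the two pitches are 3 semitones apart, with E3 the higher.

3 semitones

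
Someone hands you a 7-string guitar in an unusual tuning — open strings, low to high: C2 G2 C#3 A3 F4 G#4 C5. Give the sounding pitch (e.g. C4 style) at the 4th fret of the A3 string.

C#4

The open A3 string plus 4 semitones: A–A#–B–C–C#.
The walk passes from B into C once, so the octave number goes from 3 to 4.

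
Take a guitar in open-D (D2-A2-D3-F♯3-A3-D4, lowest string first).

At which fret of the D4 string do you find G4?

G4 is 5 semitones above the open D4 (D–D#–E–F–F#–G), so it sits at fret 5.

5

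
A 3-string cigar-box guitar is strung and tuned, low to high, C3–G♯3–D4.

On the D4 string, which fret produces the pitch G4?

G4 is 5 semitones above the open D4 (D–D#–E–F–F#–G), so it sits at fret 5.

5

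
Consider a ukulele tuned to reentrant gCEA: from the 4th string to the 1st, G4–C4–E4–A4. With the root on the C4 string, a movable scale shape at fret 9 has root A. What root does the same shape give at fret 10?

A#

Moving from fret 9 to fret 10 shifts the root by 1 semitone.
A up 1 semitone is A#.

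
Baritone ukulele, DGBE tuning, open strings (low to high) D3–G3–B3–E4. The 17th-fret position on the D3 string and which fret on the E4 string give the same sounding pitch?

Fret 17 on D3 is MIDI 50 + 17 = 67 (G4). On the E4 string (open MIDI 64), that pitch is 67 − 64 = fret 3.

3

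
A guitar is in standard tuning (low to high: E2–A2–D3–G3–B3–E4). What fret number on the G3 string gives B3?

B3 is 4 semitones above the open G3 (G–G#–A–A#–B), so it sits at fret 4.

4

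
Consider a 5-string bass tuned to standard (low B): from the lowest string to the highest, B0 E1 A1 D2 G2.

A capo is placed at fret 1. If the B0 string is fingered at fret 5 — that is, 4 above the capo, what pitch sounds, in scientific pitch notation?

The capo raises the open B0 by 1 semitone to C1; fretting 4 more gives B0 + 1 + 4 = B0 + 5 semitones = E1.

E1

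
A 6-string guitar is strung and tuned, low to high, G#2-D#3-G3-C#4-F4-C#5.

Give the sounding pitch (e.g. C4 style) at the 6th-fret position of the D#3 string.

D#3 is MIDI 51. Adding 6 gives 57, which is A3.

A3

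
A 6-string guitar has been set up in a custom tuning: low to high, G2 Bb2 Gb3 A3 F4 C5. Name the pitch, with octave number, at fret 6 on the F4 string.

B4

F4 is MIDI 65. Adding 6 gives 71, which is B4.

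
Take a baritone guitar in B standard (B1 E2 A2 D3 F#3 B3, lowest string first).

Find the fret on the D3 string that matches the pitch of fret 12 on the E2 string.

Fret 12 on E2 is MIDI 40 + 12 = 52 (E3). On the D3 string (open MIDI 50), that pitch is 52 − 50 = fret 2.

2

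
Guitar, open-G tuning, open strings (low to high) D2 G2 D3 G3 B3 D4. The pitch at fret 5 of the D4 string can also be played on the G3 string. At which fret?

12

D4 at fret 5 is D4 + 5 semitones = G4.
The open G3 string is 7 semitones below the open D4, so the same pitch on the G3 string lies at fret 5 + 7 = 12.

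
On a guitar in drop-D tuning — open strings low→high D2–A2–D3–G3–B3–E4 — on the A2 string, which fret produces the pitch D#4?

18

D#4 is 18 semitones above the open A2 (A–A#–B–C–…–C#–D–D#), so it sits at fret 18.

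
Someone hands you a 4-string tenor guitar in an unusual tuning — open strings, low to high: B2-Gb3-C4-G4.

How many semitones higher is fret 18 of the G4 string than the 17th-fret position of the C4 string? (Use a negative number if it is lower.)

G4 at fret 18 → Db6 (MIDI 85); C4 at fret 17 → F5 (MIDI 77).
85 − 77 = 8, so the two pitches are 8 semitones apart.

8 semitones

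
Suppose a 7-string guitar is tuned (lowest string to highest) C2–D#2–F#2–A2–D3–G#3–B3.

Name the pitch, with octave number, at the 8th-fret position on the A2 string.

The open A2 string plus 8 semitones: A–A#–B–C–C#–D–D#–E–F.
The walk passes from B into C once, so the octave number goes from 2 to 3.

F3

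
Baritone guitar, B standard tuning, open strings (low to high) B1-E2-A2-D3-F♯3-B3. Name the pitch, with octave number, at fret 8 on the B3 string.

B3 is MIDI 59. Adding 8 gives 67, which is G4.

G4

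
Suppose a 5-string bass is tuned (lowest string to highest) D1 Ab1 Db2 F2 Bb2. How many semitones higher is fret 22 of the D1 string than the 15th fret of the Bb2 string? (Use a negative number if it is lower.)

-13 semitones

D1 at fret 22 → C3 (MIDI 48); Bb2 at fret 15 → Db4 (MIDI 61).
48 − 61 = -13, so the two pitches are 13 semitones apart.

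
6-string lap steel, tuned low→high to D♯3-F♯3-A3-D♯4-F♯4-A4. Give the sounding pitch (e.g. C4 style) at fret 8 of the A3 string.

A3 is MIDI 57. Adding 8 gives 65, which is F4.

F4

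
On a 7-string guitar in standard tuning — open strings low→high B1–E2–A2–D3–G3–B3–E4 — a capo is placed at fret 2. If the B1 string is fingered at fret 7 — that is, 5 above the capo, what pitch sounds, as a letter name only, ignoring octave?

F#

The capo raises the open B1 by 2 semitones to C#2; fretting 5 more gives B1 + 2 + 5 = B1 + 7 semitones, landing on F#.
(Also written Gb.)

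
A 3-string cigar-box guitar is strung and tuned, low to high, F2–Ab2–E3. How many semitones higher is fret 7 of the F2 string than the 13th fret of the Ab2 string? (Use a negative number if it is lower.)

F2 at fret 7 → C3 (MIDI 48); Ab2 at fret 13 → A3 (MIDI 57).
48 − 57 = -9, so the two pitches are 9 semitones apart.

-9 semitones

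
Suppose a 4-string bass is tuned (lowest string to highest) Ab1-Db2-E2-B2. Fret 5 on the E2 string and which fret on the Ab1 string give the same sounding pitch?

13

E2 at fret 5 is E2 + 5 semitones = A2.
The open Ab1 string is 8 semitones below the open E2, so the same pitch on the Ab1 string lies at fret 5 + 8 = 13.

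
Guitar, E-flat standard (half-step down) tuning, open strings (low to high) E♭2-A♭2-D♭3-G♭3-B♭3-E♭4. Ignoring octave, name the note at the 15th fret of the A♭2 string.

B

A♭2 is MIDI 44. Adding 15 gives 59; 59 mod 12 = 11, i.e. B.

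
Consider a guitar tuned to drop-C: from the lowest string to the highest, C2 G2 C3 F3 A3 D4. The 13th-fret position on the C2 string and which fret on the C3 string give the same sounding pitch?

1

C2 at fret 13 is C2 + 13 semitones = C♯3.
The open C3 string is 12 semitones above the open C2, so the same pitch on the C3 string lies at fret 13 − 12 = 1.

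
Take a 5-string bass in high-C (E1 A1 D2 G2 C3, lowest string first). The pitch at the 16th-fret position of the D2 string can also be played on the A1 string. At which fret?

Fret 16 on D2 is MIDI 38 + 16 = 54 (F#3). On the A1 string (open MIDI 33), that pitch is 54 − 33 = fret 21.

21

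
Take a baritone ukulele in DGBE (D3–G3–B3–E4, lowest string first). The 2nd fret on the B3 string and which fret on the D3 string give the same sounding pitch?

11

B3 at fret 2 is B3 + 2 semitones = C#4.
The open D3 string is 9 semitones below the open B3, so the same pitch on the D3 string lies at fret 2 + 9 = 11.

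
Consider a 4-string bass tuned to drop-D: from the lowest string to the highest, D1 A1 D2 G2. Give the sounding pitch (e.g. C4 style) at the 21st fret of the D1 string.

Each fret is one semitone, so D1 + 21 = B2.

B2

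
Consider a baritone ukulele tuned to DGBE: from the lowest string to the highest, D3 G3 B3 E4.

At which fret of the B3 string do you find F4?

6

F4 is 6 semitones above the open B3 (B–C–C#–D–D#–E–F), so it sits at fret 6.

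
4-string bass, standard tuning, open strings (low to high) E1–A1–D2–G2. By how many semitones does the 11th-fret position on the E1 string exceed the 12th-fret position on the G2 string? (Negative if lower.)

E1 at fret 11 → D#2 (MIDI 39); G2 at fret 12 → G3 (MIDI 55).
39 − 55 = -16, so the two pitches are 16 semitones apart.

-16 semitones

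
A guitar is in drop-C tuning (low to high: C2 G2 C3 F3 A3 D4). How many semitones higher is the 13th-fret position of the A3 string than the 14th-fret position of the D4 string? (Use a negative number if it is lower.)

A3 at fret 13 → A#4 (MIDI 70); D4 at fret 14 → E5 (MIDI 76).
70 − 76 = -6, so the two pitches are 6 semitones apart.

-6 semitones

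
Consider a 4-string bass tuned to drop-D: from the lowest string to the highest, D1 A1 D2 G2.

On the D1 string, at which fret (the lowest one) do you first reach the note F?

From D1, count semitones up the chromatic scale until reaching F: D–D#–E–F — 3 steps.

3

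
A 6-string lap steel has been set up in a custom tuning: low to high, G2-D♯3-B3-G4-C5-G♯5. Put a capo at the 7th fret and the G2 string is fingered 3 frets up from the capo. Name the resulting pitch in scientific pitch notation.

F3

The capo raises the open G2 by 7 semitones to D3; fretting 3 more gives G2 + 7 + 3 = G2 + 10 semitones = F3.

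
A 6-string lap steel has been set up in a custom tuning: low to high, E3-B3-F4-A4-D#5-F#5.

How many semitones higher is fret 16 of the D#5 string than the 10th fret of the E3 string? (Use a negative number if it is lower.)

D#5 at fret 16 → G6 (MIDI 91); E3 at fret 10 → D4 (MIDI 62).
91 − 62 = 29, so the two pitches are 29 semitones apart.

29 semitones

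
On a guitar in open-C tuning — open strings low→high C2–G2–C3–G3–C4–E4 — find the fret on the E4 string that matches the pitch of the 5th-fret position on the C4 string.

1

C4 at fret 5 is C4 + 5 semitones = F4.
The open E4 string is 4 semitones above the open C4, so the same pitch on the E4 string lies at fret 5 − 4 = 1.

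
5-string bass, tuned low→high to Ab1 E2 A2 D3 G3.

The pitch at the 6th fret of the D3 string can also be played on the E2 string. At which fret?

16

D3 at fret 6 is D3 + 6 semitones = Ab3.
The open E2 string is 10 semitones below the open D3, so the same pitch on the E2 string lies at fret 6 + 10 = 16.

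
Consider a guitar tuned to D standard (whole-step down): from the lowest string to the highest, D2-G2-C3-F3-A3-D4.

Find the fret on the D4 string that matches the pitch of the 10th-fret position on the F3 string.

F3 at fret 10 is F3 + 10 semitones = D♯4.
The open D4 string is 9 semitones above the open F3, so the same pitch on the D4 string lies at fret 10 − 9 = 1.

1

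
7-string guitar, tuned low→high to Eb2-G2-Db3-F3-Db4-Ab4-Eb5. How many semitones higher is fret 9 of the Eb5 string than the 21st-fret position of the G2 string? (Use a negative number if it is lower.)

20 semitones

Eb5 at fret 9 → C6 (MIDI 84); G2 at fret 21 → E4 (MIDI 64).
84 − 64 = 20, so the two pitches are 20 semitones apart.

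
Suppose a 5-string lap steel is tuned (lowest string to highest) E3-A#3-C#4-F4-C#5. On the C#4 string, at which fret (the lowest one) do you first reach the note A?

8

From C#4, count semitones up the chromatic scale until reaching A: C#–D–D#–E–F–F#–G–G#–A — 8 steps.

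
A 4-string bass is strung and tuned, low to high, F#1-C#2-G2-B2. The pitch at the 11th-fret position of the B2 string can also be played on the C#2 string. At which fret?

21

B2 at fret 11 is B2 + 11 semitones = A#3.
The open C#2 string is 10 semitones below the open B2, so the same pitch on the C#2 string lies at fret 11 + 10 = 21.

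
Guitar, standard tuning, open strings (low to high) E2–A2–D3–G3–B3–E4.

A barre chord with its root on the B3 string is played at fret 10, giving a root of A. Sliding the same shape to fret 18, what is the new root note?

F

Moving from fret 10 to fret 18 shifts the root by 8 semitones.
A up 8 semitones is F.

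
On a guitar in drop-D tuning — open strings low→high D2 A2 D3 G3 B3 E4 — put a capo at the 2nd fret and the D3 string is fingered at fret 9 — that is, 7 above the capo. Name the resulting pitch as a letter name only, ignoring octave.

B

The capo raises the open D3 by 2 semitones to E3; fretting 7 more gives D3 + 2 + 7 = D3 + 9 semitones, landing on B.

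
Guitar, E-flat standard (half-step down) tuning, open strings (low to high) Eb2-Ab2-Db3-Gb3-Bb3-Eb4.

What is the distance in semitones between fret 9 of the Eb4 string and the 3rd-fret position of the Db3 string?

20 semitones

Eb4 at fret 9 → C5 (MIDI 72); Db3 at fret 3 → E3 (MIDI 52).
72 − 52 = 20, so the two pitches are 20 semitones apart, with C5 the higher.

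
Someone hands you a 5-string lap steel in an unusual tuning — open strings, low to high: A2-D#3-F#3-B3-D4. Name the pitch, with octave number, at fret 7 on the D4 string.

D4 is MIDI 62. Adding 7 gives 69, which is A4.

A4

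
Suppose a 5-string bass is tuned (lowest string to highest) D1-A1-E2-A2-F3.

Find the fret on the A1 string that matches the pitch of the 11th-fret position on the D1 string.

4

D1 at fret 11 is D1 + 11 semitones = Db2.
The open A1 string is 7 semitones above the open D1, so the same pitch on the A1 string lies at fret 11 − 7 = 4.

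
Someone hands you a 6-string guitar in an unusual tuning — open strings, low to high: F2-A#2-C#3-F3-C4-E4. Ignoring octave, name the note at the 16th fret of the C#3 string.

F

Each fret is one semitone, so C#3 + 16 = F.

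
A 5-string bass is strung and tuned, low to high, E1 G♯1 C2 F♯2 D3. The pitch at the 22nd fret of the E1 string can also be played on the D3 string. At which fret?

0

E1 at fret 22 is E1 + 22 semitones = D3.
The open D3 string is 22 semitones above the open E1, so the same pitch on the D3 string lies at fret 22 − 22 = 0.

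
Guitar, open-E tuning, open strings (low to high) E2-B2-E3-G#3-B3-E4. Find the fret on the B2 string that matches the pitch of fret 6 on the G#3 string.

G#3 at fret 6 is G#3 + 6 semitones = D4.
The open B2 string is 9 semitones below the open G#3, so the same pitch on the B2 string lies at fret 6 + 9 = 15.

15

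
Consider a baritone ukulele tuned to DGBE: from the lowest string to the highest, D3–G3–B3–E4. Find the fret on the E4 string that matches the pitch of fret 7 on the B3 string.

Fret 7 on B3 is MIDI 59 + 7 = 66 (F♯4). On the E4 string (open MIDI 64), that pitch is 66 − 64 = fret 2.

2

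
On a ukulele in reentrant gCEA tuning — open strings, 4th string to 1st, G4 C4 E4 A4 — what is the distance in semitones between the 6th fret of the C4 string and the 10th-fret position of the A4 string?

C4 at fret 6 → F#4 (MIDI 66); A4 at fret 10 → G5 (MIDI 79).
66 − 79 = -13, so the two pitches are 13 semitones apart, with G5 the higher.

13 semitones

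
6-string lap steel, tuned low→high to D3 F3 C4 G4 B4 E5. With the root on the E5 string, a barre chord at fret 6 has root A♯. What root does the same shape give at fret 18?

A♯

Moving from fret 6 to fret 18 shifts the root by 12 semitones.
A♯ up 12 semitones is A♯.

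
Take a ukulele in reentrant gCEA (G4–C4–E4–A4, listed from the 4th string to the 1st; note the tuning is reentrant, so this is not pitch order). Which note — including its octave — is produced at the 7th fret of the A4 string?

E5

The open A4 string plus 7 semitones: A–A#–B–C–C#–D–D#–E.
The walk passes from B into C once, so the octave number goes from 4 to 5.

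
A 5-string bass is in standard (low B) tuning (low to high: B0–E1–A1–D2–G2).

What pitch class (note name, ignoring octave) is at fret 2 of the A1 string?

A1 is MIDI 33. Adding 2 gives 35; 35 mod 12 = 11, i.e. B.

B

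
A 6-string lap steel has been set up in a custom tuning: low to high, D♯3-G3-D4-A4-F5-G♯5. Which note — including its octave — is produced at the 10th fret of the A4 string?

The open A4 string plus 10 semitones: A–A#–B–C–…–F–F#–G.
The walk passes from B into C once, so the octave number goes from 4 to 5.

G5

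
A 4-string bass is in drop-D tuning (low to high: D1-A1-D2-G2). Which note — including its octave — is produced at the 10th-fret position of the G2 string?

F3

Each fret is one semitone, so G2 + 10 = F3.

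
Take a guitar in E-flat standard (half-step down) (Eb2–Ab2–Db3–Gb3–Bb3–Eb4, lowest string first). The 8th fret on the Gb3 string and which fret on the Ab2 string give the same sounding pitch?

18

Fret 8 on Gb3 is MIDI 54 + 8 = 62 (D4). On the Ab2 string (open MIDI 44), that pitch is 62 − 44 = fret 18.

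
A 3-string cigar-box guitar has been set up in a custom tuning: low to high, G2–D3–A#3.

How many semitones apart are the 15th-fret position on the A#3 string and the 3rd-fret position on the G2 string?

A#3 at fret 15 → C#5 (MIDI 73); G2 at fret 3 → A#2 (MIDI 46).
73 − 46 = 27, so the two pitches are 27 semitones apart, with C#5 the higher.

27 semitones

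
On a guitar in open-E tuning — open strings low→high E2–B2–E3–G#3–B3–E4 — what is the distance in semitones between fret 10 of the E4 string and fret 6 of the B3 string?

E4 at fret 10 → D5 (MIDI 74); B3 at fret 6 → F4 (MIDI 65).
74 − 65 = 9, so the two pitches are 9 semitones apart, with D5 the higher.

9 semitones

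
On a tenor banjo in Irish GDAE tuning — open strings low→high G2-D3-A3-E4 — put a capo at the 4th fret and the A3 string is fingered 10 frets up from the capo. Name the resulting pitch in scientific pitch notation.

The capo raises the open A3 by 4 semitones to C#4; fretting 10 more gives A3 + 4 + 10 = A3 + 14 semitones = B4.

B4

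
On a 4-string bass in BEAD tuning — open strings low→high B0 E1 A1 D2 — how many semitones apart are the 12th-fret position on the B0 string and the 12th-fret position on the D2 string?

15 semitones

B0 at fret 12 → B1 (MIDI 35); D2 at fret 12 → D3 (MIDI 50).
35 − 50 = -15, so the two pitches are 15 semitones apart, with D3 the higher.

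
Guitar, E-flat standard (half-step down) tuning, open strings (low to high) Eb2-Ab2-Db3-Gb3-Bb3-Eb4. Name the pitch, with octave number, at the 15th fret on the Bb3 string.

Db5

The open Bb3 string plus 15 semitones: Bb–B–C–Db–…–B–C–Db.
The walk passes from B into C 2 times, so the octave number goes from 3 to 5.
(Equivalently spelled C#5.)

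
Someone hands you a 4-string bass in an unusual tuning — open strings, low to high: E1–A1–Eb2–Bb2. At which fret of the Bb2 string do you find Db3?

Db3 is 3 semitones above the open Bb2 (Bb–B–C–Db), so it sits at fret 3.

3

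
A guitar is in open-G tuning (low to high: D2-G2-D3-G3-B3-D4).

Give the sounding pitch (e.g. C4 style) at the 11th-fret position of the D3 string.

D3 is MIDI 50. Adding 11 gives 61, which is C♯4.
(Equivalently spelled D♭4.)

C♯4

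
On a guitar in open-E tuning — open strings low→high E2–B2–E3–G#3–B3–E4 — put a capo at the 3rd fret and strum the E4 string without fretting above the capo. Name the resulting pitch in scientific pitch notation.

G4

The capo raises the open E4 by 3 semitones to G4; fretting 0 more gives E4 + 3 + 0 = E4 + 3 semitones = G4.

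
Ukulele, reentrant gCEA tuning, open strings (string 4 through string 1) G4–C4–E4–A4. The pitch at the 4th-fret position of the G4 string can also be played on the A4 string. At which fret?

2

Fret 4 on G4 is MIDI 67 + 4 = 71 (B4). On the A4 string (open MIDI 69), that pitch is 71 − 69 = fret 2.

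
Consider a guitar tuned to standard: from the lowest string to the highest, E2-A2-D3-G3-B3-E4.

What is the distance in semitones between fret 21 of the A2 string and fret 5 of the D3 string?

11 semitones

A2 at fret 21 → F#4 (MIDI 66); D3 at fret 5 → G3 (MIDI 55).
66 − 55 = 11, so the two pitches are 11 semitones apart, with F#4 the higher.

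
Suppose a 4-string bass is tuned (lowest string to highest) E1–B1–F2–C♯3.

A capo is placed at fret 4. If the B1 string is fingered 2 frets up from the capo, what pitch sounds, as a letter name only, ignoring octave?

F

The capo raises the open B1 by 4 semitones to D♯2; fretting 2 more gives B1 + 4 + 2 = B1 + 6 semitones, landing on F.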